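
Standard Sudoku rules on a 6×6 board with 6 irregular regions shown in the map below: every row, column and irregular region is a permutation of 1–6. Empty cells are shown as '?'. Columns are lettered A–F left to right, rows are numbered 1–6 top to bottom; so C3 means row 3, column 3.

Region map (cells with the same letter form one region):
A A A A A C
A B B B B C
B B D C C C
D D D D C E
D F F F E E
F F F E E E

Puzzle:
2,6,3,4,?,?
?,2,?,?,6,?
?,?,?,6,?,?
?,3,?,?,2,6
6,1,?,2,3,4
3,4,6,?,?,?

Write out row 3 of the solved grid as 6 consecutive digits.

B3 = 5: row 3 has {6}; col 2 has {1,2,3,4,6}; region has {2,6} → only 5 remains.
C5 = 5 (sole candidate).
C2 = 4 (hidden single in row 2).
A3 = 1: row 3 has {5,6}; col 1 has {2,3,6}; region has {2,4,5,6} → only 1 remains.
C3 = 2: row 3 has {1,5,6}; col 3 has {3,4,5,6}; region has {3,6} → only 2 remains.
E3 = 4: row 3 has {1,2,5,6}; col 5 has {2,3,6}; region has {2,6} → only 4 remains.
F3 = 3: row 3 has {1,2,4,5,6}; col 6 has {4,6}; region has {2,4,6} → only 3 remains.

152643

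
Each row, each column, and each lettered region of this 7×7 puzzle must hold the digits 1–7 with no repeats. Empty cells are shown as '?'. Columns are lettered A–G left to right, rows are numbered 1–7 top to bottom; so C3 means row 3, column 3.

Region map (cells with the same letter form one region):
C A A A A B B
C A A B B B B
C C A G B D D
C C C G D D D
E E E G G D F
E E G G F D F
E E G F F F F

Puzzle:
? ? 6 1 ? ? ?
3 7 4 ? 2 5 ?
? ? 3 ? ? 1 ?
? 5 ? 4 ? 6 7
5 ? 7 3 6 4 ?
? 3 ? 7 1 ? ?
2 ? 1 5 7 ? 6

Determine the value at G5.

2

B1 = 2: row 1 has {1,6}; col 2 has {3,5,7}; region has {1,3,4,6,7} → only 2 remains.
E1 = 5: row 1 has {1,2,6}; col 5 has {1,2,6,7}; region has {1,2,3,4,6,7} → only 5 remains.
D2 = 6: row 2 has {2,3,4,5,7}; col 4 has {1,3,4,5,7}; region has {2,5} → only 6 remains.
G2 = 1: row 2 has {2,3,4,5,6,7}; col 7 has {6,7}; region has {2,5,6} → only 1 remains.
D3 = 2: row 3 has {1,3}; col 4 has {1,3,4,5,6,7}; region has {1,3,4,6,7} → only 2 remains.
E3 = 4: row 3 has {1,2,3}; col 5 has {1,2,5,6,7}; region has {1,2,5,6} → only 4 remains.
G3 = 5: row 3 has {1,2,3,4}; col 7 has {1,6,7}; region has {1,4,6,7} → only 5 remains.
A4 = 1: row 4 has {4,5,6,7}; col 1 has {2,3,5}; region has {3,5} → only 1 remains.
C4 = 2: row 4 has {1,4,5,6,7}; col 3 has {1,3,4,6,7}; region has {1,3,5} → only 2 remains.
E4 = 3: row 4 has {1,2,4,5,6,7}; col 5 has {1,2,4,5,6,7}; region has {1,4,5,6,7} → only 3 remains.
B5 = 1: row 5 has {3,4,5,6,7}; col 2 has {2,3,5,7}; region has {2,3,5,7} → only 1 remains.
G5 = 2: row 5 has {1,3,4,5,6,7}; col 7 has {1,5,6,7}; region has {1,5,6,7} → only 2 remains.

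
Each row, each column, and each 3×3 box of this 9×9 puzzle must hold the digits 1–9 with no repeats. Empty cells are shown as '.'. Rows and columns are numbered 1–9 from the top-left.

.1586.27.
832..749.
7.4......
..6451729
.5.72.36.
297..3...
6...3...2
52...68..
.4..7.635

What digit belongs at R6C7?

1

R1C1 = 9: row 1 has {1,2,5,6,7,8}; col 1 has {2,5,6,7,8}; box has {1,2,3,4,5,7,8} → only 9 remains.
R1C6 = 4: row 1 has {1,2,5,6,7,8,9}; col 6 has {1,3,6,7}; box has {6,7,8} → only 4 remains.
R1C9 = 3: row 1 has {1,2,4,5,6,7,8,9}; col 9 has {2,5,9}; box has {2,4,7,9} → only 3 remains.
R2C5 = 1: row 2 has {2,3,4,7,8,9}; col 5 has {2,3,5,6,7}; box has {4,6,7,8} → only 1 remains.
R2C9 = 6: row 2 has {1,2,3,4,7,8,9}; col 9 has {2,3,5,9}; box has {2,3,4,7,9} → only 6 remains.
R3C2 = 6: row 3 has {4,7}; col 2 has {1,2,3,4,5,9}; box has {1,2,3,4,5,7,8,9} → only 6 remains.
R3C5 = 9: row 3 has {4,6,7}; col 5 has {1,2,3,5,6,7}; box has {1,4,6,7,8} → only 9 remains.
R4C1 = 3: row 4 has {1,2,4,5,6,7,9}; col 1 has {2,5,6,7,8,9}; box has {2,5,6,7,9} → only 3 remains.
R4C2 = 8: row 4 has {1,2,3,4,5,6,7,9}; col 2 has {1,2,3,4,5,6,9}; box has {2,3,5,6,7,9} → only 8 remains.
R5C3 = 1: row 5 has {2,3,5,6,7}; col 3 has {2,4,5,6,7}; box has {2,3,5,6,7,8,9} → only 1 remains.
R6C4 = 6: row 6 has {2,3,7,9}; col 4 has {4,7,8}; box has {1,2,3,4,5,7} → only 6 remains.
R6C5 = 8: row 6 has {2,3,6,7,9}; col 5 has {1,2,3,5,6,7,9}; box has {1,2,3,4,5,6,7} → only 8 remains.
R7C2 = 7: row 7 has {2,3,6}; col 2 has {1,2,3,4,5,6,8,9}; box has {2,4,5,6} → only 7 remains.
R8C5 = 4: row 8 has {2,5,6,8}; col 5 has {1,2,3,5,6,7,8,9}; box has {3,6,7} → only 4 remains.
R8C8 = 1: row 8 has {2,4,5,6,8}; col 8 has {2,3,6,7,9}; box has {2,3,5,6,8} → only 1 remains.
R8C9 = 7: row 8 has {1,2,4,5,6,8}; col 9 has {2,3,5,6,9}; box has {1,2,3,5,6,8} → only 7 remains.
R9C1 = 1: row 9 has {3,4,5,6,7}; col 1 has {2,3,5,6,7,8,9}; box has {2,4,5,6,7} → only 1 remains.
R2C4 = 5: row 2 has {1,2,3,4,6,7,8,9}; col 4 has {4,6,7,8}; box has {1,4,6,7,8,9} → only 5 remains.
R3C6 = 2: row 3 has {4,6,7,9}; col 6 has {1,3,4,6,7}; box has {1,4,5,6,7,8,9} → only 2 remains.
R5C1 = 4: row 5 has {1,2,3,5,6,7}; col 1 has {1,2,3,5,6,7,8,9}; box has {1,2,3,5,6,7,8,9} → only 4 remains.
R5C6 = 9: row 5 has {1,2,3,4,5,6,7}; col 6 has {1,2,3,4,6,7}; box has {1,2,3,4,5,6,7,8} → only 9 remains.
R5C9 = 8: row 5 has {1,2,3,4,5,6,7,9}; col 9 has {2,3,5,6,7,9}; box has {2,3,6,7,9} → only 8 remains.
R7C7 = 9: row 7 has {2,3,6,7}; col 7 has {2,3,4,6,7,8}; box has {1,2,3,5,6,7,8} → only 9 remains.
R7C8 = 4: row 7 has {2,3,6,7,9}; col 8 has {1,2,3,6,7,9}; box has {1,2,3,5,6,7,8,9} → only 4 remains.
R8C4 = 9: row 8 has {1,2,4,5,6,7,8}; col 4 has {4,5,6,7,8}; box has {3,4,6,7} → only 9 remains.
R9C4 = 2: row 9 has {1,3,4,5,6,7}; col 4 has {4,5,6,7,8,9}; box has {3,4,6,7,9} → only 2 remains.
R9C6 = 8: row 9 has {1,2,3,4,5,6,7}; col 6 has {1,2,3,4,6,7,9}; box has {2,3,4,6,7,9} → only 8 remains.
R3C4 = 3: row 3 has {2,4,6,7,9}; col 4 has {2,4,5,6,7,8,9}; box has {1,2,4,5,6,7,8,9} → only 3 remains.
R3C9 = 1: row 3 has {2,3,4,6,7,9}; col 9 has {2,3,5,6,7,8,9}; box has {2,3,4,6,7,9} → only 1 remains.
R6C8 = 5: row 6 has {2,3,6,7,8,9}; col 8 has {1,2,3,4,6,7,9}; box has {2,3,6,7,8,9} → only 5 remains.
R6C9 = 4: row 6 has {2,3,5,6,7,8,9}; col 9 has {1,2,3,5,6,7,8,9}; box has {2,3,5,6,7,8,9} → only 4 remains.
R7C3 = 8: row 7 has {2,3,4,6,7,9}; col 3 has {1,2,4,5,6,7}; box has {1,2,4,5,6,7} → only 8 remains.
R7C4 = 1: row 7 has {2,3,4,6,7,8,9}; col 4 has {2,3,4,5,6,7,8,9}; box has {2,3,4,6,7,8,9} → only 1 remains.
R7C6 = 5: row 7 has {1,2,3,4,6,7,8,9}; col 6 has {1,2,3,4,6,7,8,9}; box has {1,2,3,4,6,7,8,9} → only 5 remains.
R8C3 = 3: row 8 has {1,2,4,5,6,7,8,9}; col 3 has {1,2,4,5,6,7,8}; box has {1,2,4,5,6,7,8} → only 3 remains.
R9C3 = 9: row 9 has {1,2,3,4,5,6,7,8}; col 3 has {1,2,3,4,5,6,7,8}; box has {1,2,3,4,5,6,7,8} → only 9 remains.
R3C7 = 5: row 3 has {1,2,3,4,6,7,9}; col 7 has {2,3,4,6,7,8,9}; box has {1,2,3,4,6,7,9} → only 5 remains.
R3C8 = 8: row 3 has {1,2,3,4,5,6,7,9}; col 8 has {1,2,3,4,5,6,7,9}; box has {1,2,3,4,5,6,7,9} → only 8 remains.
R6C7 = 1: row 6 has {2,3,4,5,6,7,8,9}; col 7 has {2,3,4,5,6,7,8,9}; box has {2,3,4,5,6,7,8,9} → only 1 remains.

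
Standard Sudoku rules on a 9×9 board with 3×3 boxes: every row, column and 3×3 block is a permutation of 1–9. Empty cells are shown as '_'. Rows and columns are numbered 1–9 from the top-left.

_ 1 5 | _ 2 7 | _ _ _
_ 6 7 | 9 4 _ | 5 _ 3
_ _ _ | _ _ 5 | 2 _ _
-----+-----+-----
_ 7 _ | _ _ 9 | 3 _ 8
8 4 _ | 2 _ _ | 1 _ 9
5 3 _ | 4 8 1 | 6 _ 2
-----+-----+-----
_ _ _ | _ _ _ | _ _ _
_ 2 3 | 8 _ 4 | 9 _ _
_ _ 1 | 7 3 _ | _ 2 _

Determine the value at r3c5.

1

r2c1 = 2: row 2 has {3,4,5,6,7,9}; col 1 has {5,8}; box has {1,5,6,7} → only 2 remains.
r2c6 = 8: row 2 has {2,3,4,5,6,7,9}; col 6 has {1,4,5,7,9}; box has {2,4,5,7,9} → only 8 remains.
r2c8 = 1: row 2 has {2,3,4,5,6,7,8,9}; col 8 has {2}; box has {2,3,5} → only 1 remains.
r5c3 = 6: row 5 has {1,2,4,8,9}; col 3 has {1,3,5,7}; box has {3,4,5,7,8} → only 6 remains.
r5c6 = 3: row 5 has {1,2,4,6,8,9}; col 6 has {1,4,5,7,8,9}; box has {1,2,4,8,9} → only 3 remains.
r6c3 = 9: row 6 has {1,2,3,4,5,6,8}; col 3 has {1,3,5,6,7}; box has {3,4,5,6,7,8} → only 9 remains.
r6c8 = 7: row 6 has {1,2,3,4,5,6,8,9}; col 8 has {1,2}; box has {1,2,3,6,8,9} → only 7 remains.
r9c6 = 6: row 9 has {1,2,3,7}; col 6 has {1,3,4,5,7,8,9}; box has {3,4,7,8} → only 6 remains.
r4c1 = 1: row 4 has {3,7,8,9}; col 1 has {2,5,8}; box has {3,4,5,6,7,8,9} → only 1 remains.
r4c3 = 2: row 4 has {1,3,7,8,9}; col 3 has {1,3,5,6,7,9}; box has {1,3,4,5,6,7,8,9} → only 2 remains.
r5c8 = 5: row 5 has {1,2,3,4,6,8,9}; col 8 has {1,2,7}; box has {1,2,3,6,7,8,9} → only 5 remains.
r7c6 = 2: row 7 has {}; col 6 has {1,3,4,5,6,7,8,9}; box has {3,4,6,7,8} → only 2 remains.
r8c8 = 6: row 8 has {2,3,4,8,9}; col 8 has {1,2,5,7}; box has {2,9} → only 6 remains.
r4c8 = 4: row 4 has {1,2,3,7,8,9}; col 8 has {1,2,5,6,7}; box has {1,2,3,5,6,7,8,9} → only 4 remains.
r5c5 = 7: row 5 has {1,2,3,4,5,6,8,9}; col 5 has {2,3,4,8}; box has {1,2,3,4,8,9} → only 7 remains.
r8c1 = 7: row 8 has {2,3,4,6,8,9}; col 1 has {1,2,5,8}; box has {1,2,3} → only 7 remains.
r3c9 = 7: in row 3, 7 can only go here (every other open cell in that row sees a 7).
r7c8 = 3: in row 7, 3 can only go here (every other open cell in that row sees a 3).
r7c1 = 6: in row 7, 6 can only go here (every other open cell in that row sees a 6).
r7c7 = 7: in row 7, 7 can only go here (every other open cell in that row sees a 7).
r7c5 = 9: in column 5, 9 can only go here (every other open cell in that column sees a 9).
r1c9 = 6: in column 9, 6 can only go here (every other open cell in that column sees a 6).
r1c4 = 3: row 1 has {1,2,5,6,7}; col 4 has {2,4,7,8,9}; box has {2,4,5,7,8,9} → only 3 remains.
r3c1 = 3: in row 3, 3 can only go here (every other open cell in that row sees a 3).
r3c3 = 4: in row 3, 4 can only go here (every other open cell in that row sees a 4).
r1c1 = 9: row 1 has {1,2,3,5,6,7}; col 1 has {1,2,3,5,6,7,8}; box has {1,2,3,4,5,6,7} → only 9 remains.
r1c8 = 8: row 1 has {1,2,3,5,6,7,9}; col 8 has {1,2,3,4,5,6,7}; box has {1,2,3,5,6,7} → only 8 remains.
r3c2 = 8: row 3 has {2,3,4,5,7}; col 2 has {1,2,3,4,6,7}; box has {1,2,3,4,5,6,7,9} → only 8 remains.
r3c8 = 9: row 3 has {2,3,4,5,7,8}; col 8 has {1,2,3,4,5,6,7,8}; box has {1,2,3,5,6,7,8} → only 9 remains.
r7c2 = 5: row 7 has {2,3,6,7,9}; col 2 has {1,2,3,4,6,7,8}; box has {1,2,3,6,7} → only 5 remains.
r7c3 = 8: row 7 has {2,3,5,6,7,9}; col 3 has {1,2,3,4,5,6,7,9}; box has {1,2,3,5,6,7} → only 8 remains.
r7c4 = 1: row 7 has {2,3,5,6,7,8,9}; col 4 has {2,3,4,7,8,9}; box has {2,3,4,6,7,8,9} → only 1 remains.
r7c9 = 4: row 7 has {1,2,3,5,6,7,8,9}; col 9 has {2,3,6,7,8,9}; box has {2,3,6,7,9} → only 4 remains.
r8c5 = 5: row 8 has {2,3,4,6,7,8,9}; col 5 has {2,3,4,7,8,9}; box has {1,2,3,4,6,7,8,9} → only 5 remains.
r8c9 = 1: row 8 has {2,3,4,5,6,7,8,9}; col 9 has {2,3,4,6,7,8,9}; box has {2,3,4,6,7,9} → only 1 remains.
r9c1 = 4: row 9 has {1,2,3,6,7}; col 1 has {1,2,3,5,6,7,8,9}; box has {1,2,3,5,6,7,8} → only 4 remains.
r9c2 = 9: row 9 has {1,2,3,4,6,7}; col 2 has {1,2,3,4,5,6,7,8}; box has {1,2,3,4,5,6,7,8} → only 9 remains.
r9c7 = 8: row 9 has {1,2,3,4,6,7,9}; col 7 has {1,2,3,5,6,7,9}; box has {1,2,3,4,6,7,9} → only 8 remains.
r9c9 = 5: row 9 has {1,2,3,4,6,7,8,9}; col 9 has {1,2,3,4,6,7,8,9}; box has {1,2,3,4,6,7,8,9} → only 5 remains.
r1c7 = 4: row 1 has {1,2,3,5,6,7,8,9}; col 7 has {1,2,3,5,6,7,8,9}; box has {1,2,3,5,6,7,8,9} → only 4 remains.
r3c4 = 6: row 3 has {2,3,4,5,7,8,9}; col 4 has {1,2,3,4,7,8,9}; box has {2,3,4,5,7,8,9} → only 6 remains.
r3c5 = 1: row 3 has {2,3,4,5,6,7,8,9}; col 5 has {2,3,4,5,7,8,9}; box has {2,3,4,5,6,7,8,9} → only 1 remains.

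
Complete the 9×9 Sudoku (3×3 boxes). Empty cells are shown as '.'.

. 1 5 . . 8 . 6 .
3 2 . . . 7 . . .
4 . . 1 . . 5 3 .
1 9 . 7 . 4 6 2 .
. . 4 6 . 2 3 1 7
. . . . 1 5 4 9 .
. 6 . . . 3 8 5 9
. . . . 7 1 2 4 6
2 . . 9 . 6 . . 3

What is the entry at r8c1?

5

r2c8 = 8 (sole candidate).
r3c6 = 9 (sole candidate).
r3c9 = 2 (sole candidate).
r6c9 = 8 (sole candidate).
r7c1 = 7 (sole candidate).
r7c3 = 1 (sole candidate).
r9c3 = 8 (sole candidate).
r9c8 = 7 (sole candidate).
r1c1 = 9 (sole candidate).
r1c7 = 7 (sole candidate).
r1c9 = 4 (sole candidate).
r2c3 = 6 (sole candidate).
r2c9 = 1 (sole candidate).
r3c3 = 7 (sole candidate).
r3c5 = 6 (sole candidate).
r4c3 = 3 (sole candidate).
r4c5 = 8 (sole candidate).
r4c9 = 5 (sole candidate).
r5c5 = 9 (sole candidate).
r6c1 = 6 (sole candidate).
r6c2 = 7 (sole candidate).
r6c3 = 2 (sole candidate).
r6c4 = 3 (sole candidate).
r8c1 = 5: row 8 has {1,2,4,6,7}; col 1 has {1,2,3,4,6,7,9}; box has {1,2,6,7,8} → only 5 remains.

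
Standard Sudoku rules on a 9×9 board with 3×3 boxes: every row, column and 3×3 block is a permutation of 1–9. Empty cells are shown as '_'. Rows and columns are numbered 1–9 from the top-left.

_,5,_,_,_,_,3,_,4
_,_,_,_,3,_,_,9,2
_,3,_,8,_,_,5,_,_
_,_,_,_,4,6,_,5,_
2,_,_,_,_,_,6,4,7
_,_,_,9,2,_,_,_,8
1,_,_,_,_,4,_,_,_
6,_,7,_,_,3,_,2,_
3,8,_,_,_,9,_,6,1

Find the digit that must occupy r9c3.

r3c9 = 6 (sole candidate).
r6c7 = 1 (sole candidate).
r6c8 = 3 (sole candidate).
r4c9 = 9 (sole candidate).
r8c9 = 5 (sole candidate).
r4c7 = 2 (sole candidate).
r7c9 = 3 (sole candidate).
r8c4 = 1 (sole candidate).
r8c5 = 8 (sole candidate).
r6c1 = 5 (hidden single in column 1).
r6c6 = 7 (sole candidate).
r4c4 = 3 (sole candidate).
r5c4 = 5 (sole candidate).
r5c5 = 1 (sole candidate).
r5c6 = 8 (sole candidate).
r5c2 = 9 (sole candidate).
r5c3 = 3 (sole candidate).
r7c2 = 2 (sole candidate).
r8c2 = 4 (sole candidate).
r8c7 = 9 (sole candidate).
r9c3 = 5: row 9 has {1,3,6,8,9}; col 3 has {3,7}; box has {1,2,3,4,6,7,8} → only 5 remains.

5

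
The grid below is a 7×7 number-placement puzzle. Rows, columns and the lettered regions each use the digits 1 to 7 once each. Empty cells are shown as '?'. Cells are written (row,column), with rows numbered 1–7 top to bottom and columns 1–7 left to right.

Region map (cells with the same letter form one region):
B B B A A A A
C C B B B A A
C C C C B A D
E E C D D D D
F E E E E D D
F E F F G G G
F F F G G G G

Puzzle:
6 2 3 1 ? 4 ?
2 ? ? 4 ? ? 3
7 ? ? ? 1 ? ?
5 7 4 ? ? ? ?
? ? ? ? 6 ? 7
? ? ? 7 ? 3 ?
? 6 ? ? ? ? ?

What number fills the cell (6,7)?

(1,7) = 5: row 1 has {1,2,3,4,6}; col 7 has {3,7}; region has {1,3,4} → only 5 remains.
(1,5) = 7: row 1 has {1,2,3,4,5,6}; col 5 has {1,6}; region has {1,3,4,5} → only 7 remains.
(2,5) = 5: row 2 has {2,3,4}; col 5 has {1,6,7}; region has {1,2,3,4,6} → only 5 remains.
(2,6) = 6: row 2 has {2,3,4,5}; col 6 has {3,4}; region has {1,3,4,5,7} → only 6 remains.
(3,6) = 2: row 3 has {1,7}; col 6 has {3,4,6}; region has {1,3,4,5,6,7} → only 2 remains.
(4,6) = 1: row 4 has {4,5,7}; col 6 has {2,3,4,6}; region has {7} → only 1 remains.
(5,6) = 5: row 5 has {6,7}; col 6 has {1,2,3,4,6}; region has {1,7} → only 5 remains.
(7,6) = 7: row 7 has {6}; col 6 has {1,2,3,4,5,6}; region has {3} → only 7 remains.
(2,2) = 1: row 2 has {2,3,4,5,6}; col 2 has {2,6,7}; region has {2,4,7} → only 1 remains.
(2,3) = 7: row 2 has {1,2,3,4,5,6}; col 3 has {3,4}; region has {1,2,3,4,5,6} → only 7 remains.
(6,2) = 4: row 6 has {3,7}; col 2 has {1,2,6,7}; region has {5,6,7} → only 4 remains.
(6,5) = 2: row 6 has {3,4,7}; col 5 has {1,5,6,7}; region has {3,7} → only 2 remains.
(7,4) = 5: row 7 has {6,7}; col 4 has {1,4,7}; region has {2,3,7} → only 5 remains.
(7,5) = 4: row 7 has {5,6,7}; col 5 has {1,2,5,6,7}; region has {2,3,5,7} → only 4 remains.
(7,7) = 1: row 7 has {4,5,6,7}; col 7 has {3,5,7}; region has {2,3,4,5,7} → only 1 remains.
(4,5) = 3: row 4 has {1,4,5,7}; col 5 has {1,2,4,5,6,7}; region has {1,5,7} → only 3 remains.
(5,2) = 3: row 5 has {5,6,7}; col 2 has {1,2,4,6,7}; region has {4,5,6,7} → only 3 remains.
(5,4) = 2: row 5 has {3,5,6,7}; col 4 has {1,4,5,7}; region has {3,4,5,6,7} → only 2 remains.
(6,1) = 1: row 6 has {2,3,4,7}; col 1 has {2,5,6,7}; region has {6,7} → only 1 remains.
(6,3) = 5: row 6 has {1,2,3,4,7}; col 3 has {3,4,7}; region has {1,6,7} → only 5 remains.
(6,7) = 6: row 6 has {1,2,3,4,5,7}; col 7 has {1,3,5,7}; region has {1,2,3,4,5,7} → only 6 remains.

6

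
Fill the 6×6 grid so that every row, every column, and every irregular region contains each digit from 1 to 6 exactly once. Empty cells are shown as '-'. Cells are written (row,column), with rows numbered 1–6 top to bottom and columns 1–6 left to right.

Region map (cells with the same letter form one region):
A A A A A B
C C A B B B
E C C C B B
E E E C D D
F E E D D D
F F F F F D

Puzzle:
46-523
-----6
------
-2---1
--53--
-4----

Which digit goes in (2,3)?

(1,3) = 1: row 1 has {2,3,4,5,6}; col 3 has {5}; region has {2,4,5,6} → only 1 remains.
(2,3) = 3: row 2 has {6}; col 3 has {1,5}; region has {1,2,4,5,6} → only 3 remains.

3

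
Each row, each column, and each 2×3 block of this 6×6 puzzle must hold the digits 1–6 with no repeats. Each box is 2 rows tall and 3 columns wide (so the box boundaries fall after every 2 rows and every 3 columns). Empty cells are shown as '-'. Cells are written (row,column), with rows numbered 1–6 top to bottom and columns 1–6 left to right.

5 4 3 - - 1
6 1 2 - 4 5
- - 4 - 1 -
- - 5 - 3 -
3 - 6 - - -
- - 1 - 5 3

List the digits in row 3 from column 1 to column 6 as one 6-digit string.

234516

(2,4) = 3: row 2 has {1,2,4,5,6}; col 4 has {}; box has {1,4,5} → only 3 remains.
(3,1) = 2: row 3 has {1,4}; col 1 has {3,5,6}; box has {4,5} → only 2 remains.
(3,6) = 6: row 3 has {1,2,4}; col 6 has {1,3,5}; box has {1,3} → only 6 remains.
(4,1) = 1: row 4 has {3,5}; col 1 has {2,3,5,6}; box has {2,4,5} → only 1 remains.
(4,2) = 6: row 4 has {1,3,5}; col 2 has {1,4}; box has {1,2,4,5} → only 6 remains.
(5,5) = 2: row 5 has {3,6}; col 5 has {1,3,4,5}; box has {3,5} → only 2 remains.
(5,6) = 4: row 5 has {2,3,6}; col 6 has {1,3,5,6}; box has {2,3,5} → only 4 remains.
(6,1) = 4: row 6 has {1,3,5}; col 1 has {1,2,3,5,6}; box has {1,3,6} → only 4 remains.
(6,2) = 2: row 6 has {1,3,4,5}; col 2 has {1,4,6}; box has {1,3,4,6} → only 2 remains.
(6,4) = 6: row 6 has {1,2,3,4,5}; col 4 has {3}; box has {2,3,4,5} → only 6 remains.
(1,4) = 2: row 1 has {1,3,4,5}; col 4 has {3,6}; box has {1,3,4,5} → only 2 remains.
(1,5) = 6: row 1 has {1,2,3,4,5}; col 5 has {1,2,3,4,5}; box has {1,2,3,4,5} → only 6 remains.
(3,2) = 3: row 3 has {1,2,4,6}; col 2 has {1,2,4,6}; box has {1,2,4,5,6} → only 3 remains.
(3,4) = 5: row 3 has {1,2,3,4,6}; col 4 has {2,3,6}; box has {1,3,6} → only 5 remains.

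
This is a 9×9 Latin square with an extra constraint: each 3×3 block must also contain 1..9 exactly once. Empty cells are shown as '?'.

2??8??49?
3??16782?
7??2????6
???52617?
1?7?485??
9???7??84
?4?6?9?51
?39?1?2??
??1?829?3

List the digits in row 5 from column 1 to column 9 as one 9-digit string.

row 2, column 9 = 5: row 2 has {1,2,3,6,7,8}; col 9 has {1,3,4,6}; box has {2,4,6,8,9} → only 5 remains.
row 3, column 7 = 3: row 3 has {2,6,7}; col 7 has {1,2,4,5,8,9}; box has {2,4,5,6,8,9} → only 3 remains.
row 3, column 8 = 1: row 3 has {2,3,6,7}; col 8 has {2,5,7,8,9}; box has {2,3,4,5,6,8,9} → only 1 remains.
row 4, column 2 = 8: row 4 has {1,2,5,6,7}; col 2 has {3,4}; box has {1,7,9} → only 8 remains.
row 4, column 9 = 9: row 4 has {1,2,5,6,7,8}; col 9 has {1,3,4,5,6}; box has {1,4,5,7,8} → only 9 remains.
row 5, column 9 = 2: row 5 has {1,4,5,7,8}; col 9 has {1,3,4,5,6,9}; box has {1,4,5,7,8,9} → only 2 remains.
row 6, column 4 = 3: row 6 has {4,7,8,9}; col 4 has {1,2,5,6,8}; box has {2,4,5,6,7,8} → only 3 remains.
row 6, column 6 = 1: row 6 has {3,4,7,8,9}; col 6 has {2,6,7,8,9}; box has {2,3,4,5,6,7,8} → only 1 remains.
row 6, column 7 = 6: row 6 has {1,3,4,7,8,9}; col 7 has {1,2,3,4,5,8,9}; box has {1,2,4,5,7,8,9} → only 6 remains.
row 7, column 1 = 8: row 7 has {1,4,5,6,9}; col 1 has {1,2,3,7,9}; box has {1,3,4,9} → only 8 remains.
row 7, column 3 = 2: row 7 has {1,4,5,6,8,9}; col 3 has {1,7,9}; box has {1,3,4,8,9} → only 2 remains.
row 7, column 5 = 3: row 7 has {1,2,4,5,6,8,9}; col 5 has {1,2,4,6,7,8}; box has {1,2,6,8,9} → only 3 remains.
row 7, column 7 = 7: row 7 has {1,2,3,4,5,6,8,9}; col 7 has {1,2,3,4,5,6,8,9}; box has {1,2,3,5,9} → only 7 remains.
row 8, column 9 = 8: row 8 has {1,2,3,9}; col 9 has {1,2,3,4,5,6,9}; box has {1,2,3,5,7,9} → only 8 remains.
row 1, column 5 = 5: row 1 has {2,4,8,9}; col 5 has {1,2,3,4,6,7,8}; box has {1,2,6,7,8} → only 5 remains.
row 1, column 6 = 3: row 1 has {2,4,5,8,9}; col 6 has {1,2,6,7,8,9}; box has {1,2,5,6,7,8} → only 3 remains.
row 1, column 9 = 7: row 1 has {2,3,4,5,8,9}; col 9 has {1,2,3,4,5,6,8,9}; box has {1,2,3,4,5,6,8,9} → only 7 remains.
row 2, column 2 = 9: row 2 has {1,2,3,5,6,7,8}; col 2 has {3,4,8}; box has {2,3,7} → only 9 remains.
row 2, column 3 = 4: row 2 has {1,2,3,5,6,7,8,9}; col 3 has {1,2,7,9}; box has {2,3,7,9} → only 4 remains.
row 3, column 2 = 5: row 3 has {1,2,3,6,7}; col 2 has {3,4,8,9}; box has {2,3,4,7,9} → only 5 remains.
row 3, column 3 = 8: row 3 has {1,2,3,5,6,7}; col 3 has {1,2,4,7,9}; box has {2,3,4,5,7,9} → only 8 remains.
row 3, column 5 = 9: row 3 has {1,2,3,5,6,7,8}; col 5 has {1,2,3,4,5,6,7,8}; box has {1,2,3,5,6,7,8} → only 9 remains.
row 3, column 6 = 4: row 3 has {1,2,3,5,6,7,8,9}; col 6 has {1,2,3,6,7,8,9}; box has {1,2,3,5,6,7,8,9} → only 4 remains.
row 4, column 1 = 4: row 4 has {1,2,5,6,7,8,9}; col 1 has {1,2,3,7,8,9}; box has {1,7,8,9} → only 4 remains.
row 4, column 3 = 3: row 4 has {1,2,4,5,6,7,8,9}; col 3 has {1,2,4,7,8,9}; box has {1,4,7,8,9} → only 3 remains.
row 5, column 2 = 6: row 5 has {1,2,4,5,7,8}; col 2 has {3,4,5,8,9}; box has {1,3,4,7,8,9} → only 6 remains.
row 5, column 4 = 9: row 5 has {1,2,4,5,6,7,8}; col 4 has {1,2,3,5,6,8}; box has {1,2,3,4,5,6,7,8} → only 9 remains.
row 5, column 8 = 3: row 5 has {1,2,4,5,6,7,8,9}; col 8 has {1,2,5,7,8,9}; box has {1,2,4,5,6,7,8,9} → only 3 remains.

167948532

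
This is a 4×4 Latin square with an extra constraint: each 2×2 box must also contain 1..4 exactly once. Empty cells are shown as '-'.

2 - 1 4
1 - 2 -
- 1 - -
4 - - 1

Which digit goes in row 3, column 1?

row 1, column 2 = 3: row 1 has {1,2,4}; col 2 has {1}; box has {1,2} → only 3 remains.
row 2, column 2 = 4: row 2 has {1,2}; col 2 has {1,3}; box has {1,2,3} → only 4 remains.
row 2, column 4 = 3: row 2 has {1,2,4}; col 4 has {1,4}; box has {1,2,4} → only 3 remains.
row 3, column 1 = 3: row 3 has {1}; col 1 has {1,2,4}; box has {1,4} → only 3 remains.

3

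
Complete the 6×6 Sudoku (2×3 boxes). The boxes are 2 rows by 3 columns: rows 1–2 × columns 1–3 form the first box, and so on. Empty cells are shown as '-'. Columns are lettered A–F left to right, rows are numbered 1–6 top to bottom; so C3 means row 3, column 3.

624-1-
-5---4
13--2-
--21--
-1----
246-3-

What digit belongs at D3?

A2 = 3 (sole candidate).
C2 = 1 (sole candidate).
E2 = 6 (sole candidate).
C3 = 5 (sole candidate).
F3 = 6 (sole candidate).
A4 = 4 (sole candidate).
B4 = 6 (sole candidate).
E4 = 5 (sole candidate).
F4 = 3 (sole candidate).
A5 = 5 (sole candidate).
C5 = 3 (sole candidate).
E5 = 4 (sole candidate).
F5 = 2 (sole candidate).
D6 = 5 (sole candidate).
F6 = 1 (sole candidate).
D1 = 3 (sole candidate).
F1 = 5 (sole candidate).
D2 = 2 (sole candidate).
D3 = 4: row 3 has {1,2,3,5,6}; col 4 has {1,2,3,5}; box has {1,2,3,5,6} → only 4 remains.

4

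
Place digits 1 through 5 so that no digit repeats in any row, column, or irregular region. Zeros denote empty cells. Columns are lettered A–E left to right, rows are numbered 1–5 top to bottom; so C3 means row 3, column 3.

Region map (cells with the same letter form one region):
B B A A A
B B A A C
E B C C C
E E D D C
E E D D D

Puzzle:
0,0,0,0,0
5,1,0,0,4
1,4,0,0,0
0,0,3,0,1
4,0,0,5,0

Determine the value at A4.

2

C2 = 2 (sole candidate).
D2 = 3 (sole candidate).
C3 = 5 (sole candidate).
D3 = 2 (sole candidate).
E3 = 3 (sole candidate).
A4 = 2: row 4 has {1,3}; col 1 has {1,4,5}; region has {1,4} → only 2 remains.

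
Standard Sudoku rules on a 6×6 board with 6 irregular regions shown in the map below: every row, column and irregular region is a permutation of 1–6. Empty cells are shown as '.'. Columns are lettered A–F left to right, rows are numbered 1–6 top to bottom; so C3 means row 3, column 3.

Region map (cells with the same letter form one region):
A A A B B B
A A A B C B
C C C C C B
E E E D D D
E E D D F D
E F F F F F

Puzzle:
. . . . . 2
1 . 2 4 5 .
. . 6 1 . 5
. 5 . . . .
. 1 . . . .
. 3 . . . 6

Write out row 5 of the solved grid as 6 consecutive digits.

615324

B2 = 6: row 2 has {1,2,4,5}; col 2 has {1,3,5}; region has {1,2} → only 6 remains.
F2 = 3: row 2 has {1,2,4,5,6}; col 6 has {2,5,6}; region has {2,4,5} → only 3 remains.
F5 = 4: row 5 has {1}; col 6 has {2,3,5,6}; region has {} → only 4 remains.
B1 = 4: row 1 has {2}; col 2 has {1,3,5,6}; region has {1,2,6} → only 4 remains.
D1 = 6: row 1 has {2,4}; col 4 has {1,4}; region has {2,3,4,5} → only 6 remains.
E1 = 1: row 1 has {2,4,6}; col 5 has {5}; region has {2,3,4,5,6} → only 1 remains.
B3 = 2: row 3 has {1,5,6}; col 2 has {1,3,4,5,6}; region has {1,5,6} → only 2 remains.
F4 = 1: row 4 has {5}; col 6 has {2,3,4,5,6}; region has {4} → only 1 remains.
E5 = 2: row 5 has {1,4}; col 5 has {1,5}; region has {3,6} → only 2 remains.
D6 = 5: row 6 has {3,6}; col 4 has {1,4,6}; region has {2,3,6} → only 5 remains.
E6 = 4: row 6 has {3,5,6}; col 5 has {1,2,5}; region has {2,3,5,6} → only 4 remains.
E3 = 3: row 3 has {1,2,5,6}; col 5 has {1,2,4,5}; region has {1,2,5,6} → only 3 remains.
E4 = 6: row 4 has {1,5}; col 5 has {1,2,3,4,5}; region has {1,4} → only 6 remains.
D5 = 3: row 5 has {1,2,4}; col 4 has {1,4,5,6}; region has {1,4,6} → only 3 remains.
A6 = 2: row 6 has {3,4,5,6}; col 1 has {1}; region has {1,5} → only 2 remains.
C6 = 1: row 6 has {2,3,4,5,6}; col 3 has {2,6}; region has {2,3,4,5,6} → only 1 remains.
A3 = 4: row 3 has {1,2,3,5,6}; col 1 has {1,2}; region has {1,2,3,5,6} → only 4 remains.
A4 = 3: row 4 has {1,5,6}; col 1 has {1,2,4}; region has {1,2,5} → only 3 remains.
C4 = 4: row 4 has {1,3,5,6}; col 3 has {1,2,6}; region has {1,2,3,5} → only 4 remains.
D4 = 2: row 4 has {1,3,4,5,6}; col 4 has {1,3,4,5,6}; region has {1,3,4,6} → only 2 remains.
A5 = 6: row 5 has {1,2,3,4}; col 1 has {1,2,3,4}; region has {1,2,3,4,5} → only 6 remains.
C5 = 5: row 5 has {1,2,3,4,6}; col 3 has {1,2,4,6}; region has {1,2,3,4,6} → only 5 remains.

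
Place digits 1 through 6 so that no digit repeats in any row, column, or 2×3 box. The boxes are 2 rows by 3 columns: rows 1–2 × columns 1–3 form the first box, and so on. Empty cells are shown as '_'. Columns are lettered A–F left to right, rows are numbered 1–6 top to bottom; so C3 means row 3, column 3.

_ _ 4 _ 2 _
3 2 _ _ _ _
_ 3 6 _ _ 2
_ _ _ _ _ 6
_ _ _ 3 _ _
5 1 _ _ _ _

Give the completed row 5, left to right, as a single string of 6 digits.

642315

C5 = 2: row 5 has {3}; col 3 has {4,6}; box has {1,5} → only 2 remains.
C6 = 3 (sole candidate).
F6 = 4 (sole candidate).
E6 = 6 (sole candidate).
D6 = 2 (sole candidate).
F1 = 3 (hidden single in row 1).
D2 = 6 (hidden single in row 2).
E2 = 4 (hidden single in row 2).
A4 = 2 (hidden single in row 4).
E4 = 3 (hidden single in row 4).
Singles propagation stalls; A5 is still open with candidates {4,6}.
  Try A5 = 4: this forces A3=1, E3=5, C4=5, B5=6, E5=1, F5=5; then row 2 has no cell left for 5 — contradiction.
So A5 = 6.
A1 = 1 (sole candidate).
D1 = 5 (sole candidate).
C2 = 5 (sole candidate).
F2 = 1 (sole candidate).
A3 = 4 (sole candidate).
D3 = 1 (sole candidate).
E3 = 5 (sole candidate).
B4 = 5 (sole candidate).
C4 = 1 (sole candidate).
D4 = 4 (sole candidate).
B5 = 4: row 5 has {2,3,6}; col 2 has {1,2,3,5}; box has {1,2,3,5,6} → only 4 remains.
E5 = 1: row 5 has {2,3,4,6}; col 5 has {2,3,4,5,6}; box has {2,3,4,6} → only 1 remains.
F5 = 5: row 5 has {1,2,3,4,6}; col 6 has {1,2,3,4,6}; box has {1,2,3,4,6} → only 5 remains.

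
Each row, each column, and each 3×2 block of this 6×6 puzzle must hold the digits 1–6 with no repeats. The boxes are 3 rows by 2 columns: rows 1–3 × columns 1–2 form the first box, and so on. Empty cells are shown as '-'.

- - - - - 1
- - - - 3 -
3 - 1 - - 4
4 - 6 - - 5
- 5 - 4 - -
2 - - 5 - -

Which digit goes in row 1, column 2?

2

row 6, column 3 = 3: row 6 has {2,5}; col 3 has {1,6}; box has {4,5,6} → only 3 remains.
row 6, column 6 = 6: row 6 has {2,3,5}; col 6 has {1,4,5}; box has {5} → only 6 remains.
row 2, column 6 = 2: row 2 has {3}; col 6 has {1,4,5,6}; box has {1,3,4} → only 2 remains.
row 5, column 3 = 2: row 5 has {4,5}; col 3 has {1,3,6}; box has {3,4,5,6} → only 2 remains.
row 5, column 5 = 1: row 5 has {2,4,5}; col 5 has {3}; box has {5,6} → only 1 remains.
row 5, column 6 = 3: row 5 has {1,2,4,5}; col 6 has {1,2,4,5,6}; box has {1,5,6} → only 3 remains.
row 6, column 2 = 1: row 6 has {2,3,5,6}; col 2 has {5}; box has {2,4,5} → only 1 remains.
row 6, column 5 = 4: row 6 has {1,2,3,5,6}; col 5 has {1,3}; box has {1,3,5,6} → only 4 remains.
row 2, column 4 = 6: row 2 has {2,3}; col 4 has {4,5}; box has {1} → only 6 remains.
row 3, column 4 = 2: row 3 has {1,3,4}; col 4 has {4,5,6}; box has {1,6} → only 2 remains.
row 4, column 2 = 3: row 4 has {4,5,6}; col 2 has {1,5}; box has {1,2,4,5} → only 3 remains.
row 4, column 4 = 1: row 4 has {3,4,5,6}; col 4 has {2,4,5,6}; box has {2,3,4,5,6} → only 1 remains.
row 4, column 5 = 2: row 4 has {1,3,4,5,6}; col 5 has {1,3,4}; box has {1,3,4,5,6} → only 2 remains.
row 5, column 1 = 6: row 5 has {1,2,3,4,5}; col 1 has {2,3,4}; box has {1,2,3,4,5} → only 6 remains.
row 1, column 1 = 5: row 1 has {1}; col 1 has {2,3,4,6}; box has {3} → only 5 remains.
row 1, column 3 = 4: row 1 has {1,5}; col 3 has {1,2,3,6}; box has {1,2,6} → only 4 remains.
row 1, column 4 = 3: row 1 has {1,4,5}; col 4 has {1,2,4,5,6}; box has {1,2,4,6} → only 3 remains.
row 1, column 5 = 6: row 1 has {1,3,4,5}; col 5 has {1,2,3,4}; box has {1,2,3,4} → only 6 remains.
row 2, column 1 = 1: row 2 has {2,3,6}; col 1 has {2,3,4,5,6}; box has {3,5} → only 1 remains.
row 2, column 2 = 4: row 2 has {1,2,3,6}; col 2 has {1,3,5}; box has {1,3,5} → only 4 remains.
row 2, column 3 = 5: row 2 has {1,2,3,4,6}; col 3 has {1,2,3,4,6}; box has {1,2,3,4,6} → only 5 remains.
row 3, column 2 = 6: row 3 has {1,2,3,4}; col 2 has {1,3,4,5}; box has {1,3,4,5} → only 6 remains.
row 3, column 5 = 5: row 3 has {1,2,3,4,6}; col 5 has {1,2,3,4,6}; box has {1,2,3,4,6} → only 5 remains.
row 1, column 2 = 2: row 1 has {1,3,4,5,6}; col 2 has {1,3,4,5,6}; box has {1,3,4,5,6} → only 2 remains.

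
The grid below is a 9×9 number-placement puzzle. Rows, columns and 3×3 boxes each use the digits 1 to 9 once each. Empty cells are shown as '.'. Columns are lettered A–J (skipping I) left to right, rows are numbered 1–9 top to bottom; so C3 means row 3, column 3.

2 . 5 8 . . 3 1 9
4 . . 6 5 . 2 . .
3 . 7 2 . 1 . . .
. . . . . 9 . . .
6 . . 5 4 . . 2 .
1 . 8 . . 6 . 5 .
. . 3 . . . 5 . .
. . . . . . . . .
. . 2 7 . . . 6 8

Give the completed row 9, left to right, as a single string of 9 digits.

B1 = 6: row 1 has {1,2,3,5,8,9}; col 2 has {}; box has {2,3,4,5,7} → only 6 remains.
E1 = 7: row 1 has {1,2,3,5,6,8,9}; col 5 has {4,5}; box has {1,2,5,6,8} → only 7 remains.
F1 = 4: row 1 has {1,2,3,5,6,7,8,9}; col 6 has {1,6,9}; box has {1,2,5,6,7,8} → only 4 remains.
F2 = 3: row 2 has {2,4,5,6}; col 6 has {1,4,6,9}; box has {1,2,4,5,6,7,8} → only 3 remains.
J2 = 7: row 2 has {2,3,4,5,6}; col 9 has {8,9}; box has {1,2,3,9} → only 7 remains.
E3 = 9: row 3 has {1,2,3,7}; col 5 has {4,5,7}; box has {1,2,3,4,5,6,7,8} → only 9 remains.
C4 = 4: row 4 has {9}; col 3 has {2,3,5,7,8}; box has {1,6,8} → only 4 remains.
C5 = 9: row 5 has {2,4,5,6}; col 3 has {2,3,4,5,7,8}; box has {1,4,6,8} → only 9 remains.
D6 = 3: row 6 has {1,5,6,8}; col 4 has {2,5,6,7,8}; box has {4,5,6,9} → only 3 remains.
E6 = 2: row 6 has {1,3,5,6,8}; col 5 has {4,5,7,9}; box has {3,4,5,6,9} → only 2 remains.
J6 = 4: row 6 has {1,2,3,5,6,8}; col 9 has {7,8,9}; box has {2,5} → only 4 remains.
F9 = 5: row 9 has {2,6,7,8}; col 6 has {1,3,4,6,9}; box has {7} → only 5 remains.
C2 = 1: row 2 has {2,3,4,5,6,7}; col 3 has {2,3,4,5,7,8,9}; box has {2,3,4,5,6,7} → only 1 remains.
H2 = 8: row 2 has {1,2,3,4,5,6,7}; col 8 has {1,2,5,6}; box has {1,2,3,7,9} → only 8 remains.
B3 = 8: row 3 has {1,2,3,7,9}; col 2 has {6}; box has {1,2,3,4,5,6,7} → only 8 remains.
H3 = 4: row 3 has {1,2,3,7,8,9}; col 8 has {1,2,5,6,8}; box has {1,2,3,7,8,9} → only 4 remains.
D4 = 1: row 4 has {4,9}; col 4 has {2,3,5,6,7,8}; box has {2,3,4,5,6,9} → only 1 remains.
E4 = 8: row 4 has {1,4,9}; col 5 has {2,4,5,7,9}; box has {1,2,3,4,5,6,9} → only 8 remains.
F5 = 7: row 5 has {2,4,5,6,9}; col 6 has {1,3,4,5,6,9}; box has {1,2,3,4,5,6,8,9} → only 7 remains.
B6 = 7: row 6 has {1,2,3,4,5,6,8}; col 2 has {6,8}; box has {1,4,6,8,9} → only 7 remains.
G6 = 9: row 6 has {1,2,3,4,5,6,7,8}; col 7 has {2,3,5}; box has {2,4,5} → only 9 remains.
C8 = 6: row 8 has {}; col 3 has {1,2,3,4,5,7,8,9}; box has {2,3} → only 6 remains.
A9 = 9: row 9 has {2,5,6,7,8}; col 1 has {1,2,3,4,6}; box has {2,3,6} → only 9 remains.
B2 = 9: row 2 has {1,2,3,4,5,6,7,8}; col 2 has {6,7,8}; box has {1,2,3,4,5,6,7,8} → only 9 remains.
G3 = 6: row 3 has {1,2,3,4,7,8,9}; col 7 has {2,3,5,9}; box has {1,2,3,4,7,8,9} → only 6 remains.
J3 = 5: row 3 has {1,2,3,4,6,7,8,9}; col 9 has {4,7,8,9}; box has {1,2,3,4,6,7,8,9} → only 5 remains.
A4 = 5: row 4 has {1,4,8,9}; col 1 has {1,2,3,4,6,9}; box has {1,4,6,7,8,9} → only 5 remains.
G4 = 7: row 4 has {1,4,5,8,9}; col 7 has {2,3,5,6,9}; box has {2,4,5,9} → only 7 remains.
H4 = 3: row 4 has {1,4,5,7,8,9}; col 8 has {1,2,4,5,6,8}; box has {2,4,5,7,9} → only 3 remains.
J4 = 6: row 4 has {1,3,4,5,7,8,9}; col 9 has {4,5,7,8,9}; box has {2,3,4,5,7,9} → only 6 remains.
B5 = 3: row 5 has {2,4,5,6,7,9}; col 2 has {6,7,8,9}; box has {1,4,5,6,7,8,9} → only 3 remains.
J5 = 1: row 5 has {2,3,4,5,6,7,9}; col 9 has {4,5,6,7,8,9}; box has {2,3,4,5,6,7,9} → only 1 remains.
J7 = 2: row 7 has {3,5}; col 9 has {1,4,5,6,7,8,9}; box has {5,6,8} → only 2 remains.
J8 = 3: row 8 has {6}; col 9 has {1,2,4,5,6,7,8,9}; box has {2,5,6,8} → only 3 remains.
B4 = 2: row 4 has {1,3,4,5,6,7,8,9}; col 2 has {3,6,7,8,9}; box has {1,3,4,5,6,7,8,9} → only 2 remains.
G5 = 8: row 5 has {1,2,3,4,5,6,7,9}; col 7 has {2,3,5,6,7,9}; box has {1,2,3,4,5,6,7,9} → only 8 remains.
F7 = 8: row 7 has {2,3,5}; col 6 has {1,3,4,5,6,7,9}; box has {5,7} → only 8 remains.
E8 = 1: row 8 has {3,6}; col 5 has {2,4,5,7,8,9}; box has {5,7,8} → only 1 remains.
F8 = 2: row 8 has {1,3,6}; col 6 has {1,3,4,5,6,7,8,9}; box has {1,5,7,8} → only 2 remains.
G8 = 4: row 8 has {1,2,3,6}; col 7 has {2,3,5,6,7,8,9}; box has {2,3,5,6,8} → only 4 remains.
E9 = 3: row 9 has {2,5,6,7,8,9}; col 5 has {1,2,4,5,7,8,9}; box has {1,2,5,7,8} → only 3 remains.
G9 = 1: row 9 has {2,3,5,6,7,8,9}; col 7 has {2,3,4,5,6,7,8,9}; box has {2,3,4,5,6,8} → only 1 remains.
A7 = 7: row 7 has {2,3,5,8}; col 1 has {1,2,3,4,5,6,9}; box has {2,3,6,9} → only 7 remains.
E7 = 6: row 7 has {2,3,5,7,8}; col 5 has {1,2,3,4,5,7,8,9}; box has {1,2,3,5,7,8} → only 6 remains.
H7 = 9: row 7 has {2,3,5,6,7,8}; col 8 has {1,2,3,4,5,6,8}; box has {1,2,3,4,5,6,8} → only 9 remains.
A8 = 8: row 8 has {1,2,3,4,6}; col 1 has {1,2,3,4,5,6,7,9}; box has {2,3,6,7,9} → only 8 remains.
B8 = 5: row 8 has {1,2,3,4,6,8}; col 2 has {2,3,6,7,8,9}; box has {2,3,6,7,8,9} → only 5 remains.
D8 = 9: row 8 has {1,2,3,4,5,6,8}; col 4 has {1,2,3,5,6,7,8}; box has {1,2,3,5,6,7,8} → only 9 remains.
H8 = 7: row 8 has {1,2,3,4,5,6,8,9}; col 8 has {1,2,3,4,5,6,8,9}; box has {1,2,3,4,5,6,8,9} → only 7 remains.
B9 = 4: row 9 has {1,2,3,5,6,7,8,9}; col 2 has {2,3,5,6,7,8,9}; box has {2,3,5,6,7,8,9} → only 4 remains.

942735168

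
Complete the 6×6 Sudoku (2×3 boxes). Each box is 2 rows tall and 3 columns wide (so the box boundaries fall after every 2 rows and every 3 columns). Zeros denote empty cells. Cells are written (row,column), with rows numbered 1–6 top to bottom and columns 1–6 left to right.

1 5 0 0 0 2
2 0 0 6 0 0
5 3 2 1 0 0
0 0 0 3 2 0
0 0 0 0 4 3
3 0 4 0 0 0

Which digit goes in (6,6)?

(1,4) = 4 (sole candidate).
(1,5) = 3 (sole candidate).
(2,2) = 4 (sole candidate).
(2,3) = 3 (sole candidate).
(3,5) = 6 (sole candidate).
(3,6) = 4 (sole candidate).
(4,6) = 5 (sole candidate).
(5,1) = 6 (sole candidate).
(1,3) = 6 (sole candidate).
(2,6) = 1 (sole candidate).
(4,1) = 4 (sole candidate).
(4,3) = 1 (sole candidate).
(5,3) = 5 (sole candidate).
(5,4) = 2 (sole candidate).
(6,4) = 5 (sole candidate).
(6,5) = 1 (sole candidate).
(6,6) = 6: row 6 has {1,3,4,5}; col 6 has {1,2,3,4,5}; box has {1,2,3,4,5} → only 6 remains.

6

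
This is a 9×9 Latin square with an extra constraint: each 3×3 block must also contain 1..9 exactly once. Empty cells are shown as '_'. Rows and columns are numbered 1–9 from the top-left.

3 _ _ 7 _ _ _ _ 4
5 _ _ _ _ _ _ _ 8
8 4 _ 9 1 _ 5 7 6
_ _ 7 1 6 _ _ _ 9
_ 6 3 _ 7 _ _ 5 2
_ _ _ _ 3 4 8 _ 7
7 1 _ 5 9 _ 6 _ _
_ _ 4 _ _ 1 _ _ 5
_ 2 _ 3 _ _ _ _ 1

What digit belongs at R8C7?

R1C2 = 9: row 1 has {3,4,7}; col 2 has {1,2,4,6}; box has {3,4,5,8} → only 9 remains.
R2C2 = 7: row 2 has {5,8}; col 2 has {1,2,4,6,9}; box has {3,4,5,8,9} → only 7 remains.
R3C3 = 2: row 3 has {1,4,5,6,7,8,9}; col 3 has {3,4,7}; box has {3,4,5,7,8,9} → only 2 remains.
R3C6 = 3: row 3 has {1,2,4,5,6,7,8,9}; col 6 has {1,4}; box has {1,7,9} → only 3 remains.
R5C4 = 8: row 5 has {2,3,5,6,7}; col 4 has {1,3,5,7,9}; box has {1,3,4,6,7} → only 8 remains.
R5C6 = 9: row 5 has {2,3,5,6,7,8}; col 6 has {1,3,4}; box has {1,3,4,6,7,8} → only 9 remains.
R6C2 = 5: row 6 has {3,4,7,8}; col 2 has {1,2,4,6,7,9}; box has {3,6,7} → only 5 remains.
R6C4 = 2: row 6 has {3,4,5,7,8}; col 4 has {1,3,5,7,8,9}; box has {1,3,4,6,7,8,9} → only 2 remains.
R7C3 = 8: row 7 has {1,5,6,7,9}; col 3 has {2,3,4,7}; box has {1,2,4,7} → only 8 remains.
R7C6 = 2: row 7 has {1,5,6,7,8,9}; col 6 has {1,3,4,9}; box has {1,3,5,9} → only 2 remains.
R7C9 = 3: row 7 has {1,2,5,6,7,8,9}; col 9 has {1,2,4,5,6,7,8,9}; box has {1,5,6} → only 3 remains.
R8C2 = 3: row 8 has {1,4,5}; col 2 has {1,2,4,5,6,7,9}; box has {1,2,4,7,8} → only 3 remains.
R8C4 = 6: row 8 has {1,3,4,5}; col 4 has {1,2,3,5,7,8,9}; box has {1,2,3,5,9} → only 6 remains.
R8C5 = 8: row 8 has {1,3,4,5,6}; col 5 has {1,3,6,7,9}; box has {1,2,3,5,6,9} → only 8 remains.
R9C5 = 4: row 9 has {1,2,3}; col 5 has {1,3,6,7,8,9}; box has {1,2,3,5,6,8,9} → only 4 remains.
R9C6 = 7: row 9 has {1,2,3,4}; col 6 has {1,2,3,4,9}; box has {1,2,3,4,5,6,8,9} → only 7 remains.
R9C7 = 9: row 9 has {1,2,3,4,7}; col 7 has {5,6,8}; box has {1,3,5,6} → only 9 remains.
R9C8 = 8: row 9 has {1,2,3,4,7,9}; col 8 has {5,7}; box has {1,3,5,6,9} → only 8 remains.
R2C4 = 4: row 2 has {5,7,8}; col 4 has {1,2,3,5,6,7,8,9}; box has {1,3,7,9} → only 4 remains.
R2C5 = 2: row 2 has {4,5,7,8}; col 5 has {1,3,4,6,7,8,9}; box has {1,3,4,7,9} → only 2 remains.
R2C6 = 6: row 2 has {2,4,5,7,8}; col 6 has {1,2,3,4,7,9}; box has {1,2,3,4,7,9} → only 6 remains.
R4C2 = 8: row 4 has {1,6,7,9}; col 2 has {1,2,3,4,5,6,7,9}; box has {3,5,6,7} → only 8 remains.
R4C6 = 5: row 4 has {1,6,7,8,9}; col 6 has {1,2,3,4,6,7,9}; box has {1,2,3,4,6,7,8,9} → only 5 remains.
R7C8 = 4: row 7 has {1,2,3,5,6,7,8,9}; col 8 has {5,7,8}; box has {1,3,5,6,8,9} → only 4 remains.
R8C1 = 9: row 8 has {1,3,4,5,6,8}; col 1 has {3,5,7,8}; box has {1,2,3,4,7,8} → only 9 remains.
R8C8 = 2: row 8 has {1,3,4,5,6,8,9}; col 8 has {4,5,7,8}; box has {1,3,4,5,6,8,9} → only 2 remains.
R9C1 = 6: row 9 has {1,2,3,4,7,8,9}; col 1 has {3,5,7,8,9}; box has {1,2,3,4,7,8,9} → only 6 remains.
R9C3 = 5: row 9 has {1,2,3,4,6,7,8,9}; col 3 has {2,3,4,7,8}; box has {1,2,3,4,6,7,8,9} → only 5 remains.
R1C5 = 5: row 1 has {3,4,7,9}; col 5 has {1,2,3,4,6,7,8,9}; box has {1,2,3,4,6,7,9} → only 5 remains.
R1C6 = 8: row 1 has {3,4,5,7,9}; col 6 has {1,2,3,4,5,6,7,9}; box has {1,2,3,4,5,6,7,9} → only 8 remains.
R1C8 = 1: row 1 has {3,4,5,7,8,9}; col 8 has {2,4,5,7,8}; box has {4,5,6,7,8} → only 1 remains.
R2C3 = 1: row 2 has {2,4,5,6,7,8}; col 3 has {2,3,4,5,7,8}; box has {2,3,4,5,7,8,9} → only 1 remains.
R2C7 = 3: row 2 has {1,2,4,5,6,7,8}; col 7 has {5,6,8,9}; box has {1,4,5,6,7,8} → only 3 remains.
R2C8 = 9: row 2 has {1,2,3,4,5,6,7,8}; col 8 has {1,2,4,5,7,8}; box has {1,3,4,5,6,7,8} → only 9 remains.
R4C7 = 4: row 4 has {1,5,6,7,8,9}; col 7 has {3,5,6,8,9}; box has {2,5,7,8,9} → only 4 remains.
R4C8 = 3: row 4 has {1,4,5,6,7,8,9}; col 8 has {1,2,4,5,7,8,9}; box has {2,4,5,7,8,9} → only 3 remains.
R5C7 = 1: row 5 has {2,3,5,6,7,8,9}; col 7 has {3,4,5,6,8,9}; box has {2,3,4,5,7,8,9} → only 1 remains.
R6C1 = 1: row 6 has {2,3,4,5,7,8}; col 1 has {3,5,6,7,8,9}; box has {3,5,6,7,8} → only 1 remains.
R6C3 = 9: row 6 has {1,2,3,4,5,7,8}; col 3 has {1,2,3,4,5,7,8}; box has {1,3,5,6,7,8} → only 9 remains.
R6C8 = 6: row 6 has {1,2,3,4,5,7,8,9}; col 8 has {1,2,3,4,5,7,8,9}; box has {1,2,3,4,5,7,8,9} → only 6 remains.
R8C7 = 7: row 8 has {1,2,3,4,5,6,8,9}; col 7 has {1,3,4,5,6,8,9}; box has {1,2,3,4,5,6,8,9} → only 7 remains.

7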